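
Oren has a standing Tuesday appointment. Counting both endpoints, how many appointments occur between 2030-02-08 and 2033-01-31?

155 Tuesdays

2030-02-08 is a Friday.
That's 1089 days from start to end, counting both.
1089 = 7 × 155 + 4, so there are 155 full weeks plus 4 extra days.
Each full week contributes one Tuesday: 155 so far.
The 4 extra days are Friday, Saturday, Sunday, Monday — none qualify.
Total: 155 + 0 = 155.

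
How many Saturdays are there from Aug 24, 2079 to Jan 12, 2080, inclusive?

20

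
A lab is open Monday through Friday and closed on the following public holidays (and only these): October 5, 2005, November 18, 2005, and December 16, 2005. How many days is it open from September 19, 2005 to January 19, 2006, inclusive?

September 19, 2005 is a Monday.
From September 19, 2005 to January 19, 2006 is 123 days inclusive.
123 = 7 × 17 + 4, so there are 17 full weeks plus 4 extra days.
Each full week contributes 5 weekdays (Mon–Fri): 17 × 5 = 85.
The 4 extra days are Monday, Tuesday, Wednesday, Thursday — 4 of them qualify.
Total: 85 + 4 = 89.
Holidays: October 5, 2005 (Wed); November 18, 2005 (Fri); December 16, 2005 (Fri).
All 3 holidays fall on weekdays, so subtract 3.
Business days: 89 − 3 = 86.

86 working days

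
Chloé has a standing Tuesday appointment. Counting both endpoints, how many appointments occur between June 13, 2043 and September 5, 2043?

June 13, 2043 is a Saturday.
The range spans 85 days (inclusive of both endpoints).
85 = 7 × 12 + 1, so there are 12 full weeks plus 1 extra day.
Each full week contributes one Tuesday: 12 so far.
The 1 extra day is Sat — none qualify.
Total: 12 + 0 = 12.

12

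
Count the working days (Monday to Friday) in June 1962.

1962-06-01 is a Friday.
The range spans 30 days (inclusive of both endpoints).
30 = 7 × 4 + 2, so there are 4 full weeks plus 2 extra days.
Each full week contributes 5 weekdays (Mon–Fri): 4 × 5 = 20.
The 2 extra days are Fri, Sat — 1 of them qualifies.
Total: 20 + 1 = 21.

21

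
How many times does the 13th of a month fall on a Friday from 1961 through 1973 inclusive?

22

Friday-the-13ths by year:
1961: Jan, Oct
1962: Apr, Jul
1963: Sep, Dec
1964: Mar, Nov
1965: Aug
1966: May
1967: Jan, Oct
1968: Sep, Dec
1969: Jun
1970: Feb, Mar, Nov
1971: Aug
1972: Oct
1973: Apr, Jul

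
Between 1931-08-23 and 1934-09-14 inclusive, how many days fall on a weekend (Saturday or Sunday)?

1931-08-23 is a Sunday.
The range spans 1119 days (inclusive of both endpoints).
1119 = 7 × 159 + 6, so there are 159 full weeks plus 6 extra days.
Each full week contributes 2 weekend days (Sat, Sun): 159 × 2 = 318.
The 6 extra days are Sun, Mon, Tue, Wed, Thu, Fri — 1 of them qualifies.
Total: 318 + 1 = 319.

319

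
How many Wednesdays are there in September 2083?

1 September 2083 is a Wednesday.
The range spans 30 days (inclusive of both endpoints).
30 = 7 × 4 + 2, so there are 4 full weeks plus 2 extra days.
Each full week contributes one Wednesday: 4 so far.
The 2 extra days are Wed, Thu — 1 of them qualifies.
Total: 4 + 1 = 5.

5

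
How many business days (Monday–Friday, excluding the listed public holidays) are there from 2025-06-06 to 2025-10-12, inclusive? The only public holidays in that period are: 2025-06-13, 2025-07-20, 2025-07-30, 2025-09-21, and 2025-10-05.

89 business days

2025-06-06 is a Friday.
That's 129 days from start to end, counting both.
129 = 7 × 18 + 3, so there are 18 full weeks plus 3 extra days.
Each full week contributes 5 weekdays (Mon–Fri): 18 × 5 = 90.
The 3 extra days are Fri, Sat, Sun — 1 of them qualifies.
Total: 90 + 1 = 91.
Holidays: 2025-06-13 (Fri); 2025-07-20 (Sun); 2025-07-30 (Wed); 2025-09-21 (Sun); 2025-10-05 (Sun).
2 of the 5 holidays fall on weekdays; the rest are weekends and were already excluded.
Business days: 91 − 2 = 89.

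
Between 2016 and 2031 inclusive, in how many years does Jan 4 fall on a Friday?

Day of week of January 4 in each year:
2016: Mon, 2017: Wed, 2018: Thu, 2019: Fri ✓, 2020: Sat, 2021: Mon, 2022: Tue, 2023: Wed, 2024: Thu, 2025: Sat, 2026: Sun, 2027: Mon, 2028: Tue, 2029: Thu, 2030: Fri ✓, 2031: Sat
Fridays: 2019, 2030.

2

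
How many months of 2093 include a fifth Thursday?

A month has five Thursdays exactly when Thursday falls within its first (length − 28) days.
Jan: 31 days, starts Thu → 5 of Thu, Fri, Sat ✓
Feb: 28 days, starts Sun → 5 of (none)
Mar: 31 days, starts Sun → 5 of Sun, Mon, Tue
Apr: 30 days, starts Wed → 5 of Wed, Thu ✓
May: 31 days, starts Fri → 5 of Fri, Sat, Sun
Jun: 30 days, starts Mon → 5 of Mon, Tue
Jul: 31 days, starts Wed → 5 of Wed, Thu, Fri ✓
Aug: 31 days, starts Sat → 5 of Sat, Sun, Mon
Sep: 30 days, starts Tue → 5 of Tue, Wed
Oct: 31 days, starts Thu → 5 of Thu, Fri, Sat ✓
Nov: 30 days, starts Sun → 5 of Sun, Mon
Dec: 31 days, starts Tue → 5 of Tue, Wed, Thu ✓
Months with five Thursdays: Jan, Apr, Jul, Oct, Dec.

5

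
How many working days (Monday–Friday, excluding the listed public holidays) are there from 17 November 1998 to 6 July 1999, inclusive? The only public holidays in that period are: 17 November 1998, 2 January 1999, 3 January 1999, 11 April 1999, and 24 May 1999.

164 working days

17 November 1998 is a Tuesday.
From 17 November 1998 to 6 July 1999 is 232 days inclusive.
232 = 7 × 33 + 1, so there are 33 full weeks plus 1 extra day.
Each full week contributes 5 weekdays (Mon–Fri): 33 × 5 = 165.
The 1 extra day is Tuesday — 1 of them qualifies.
Total: 165 + 1 = 166.
Holidays: 17 November 1998 (Tue); 2 January 1999 (Sat); 3 January 1999 (Sun); 11 April 1999 (Sun); 24 May 1999 (Mon).
2 of the 5 holidays fall on weekdays; the rest are weekends and were already excluded.
Business days: 166 − 2 = 164.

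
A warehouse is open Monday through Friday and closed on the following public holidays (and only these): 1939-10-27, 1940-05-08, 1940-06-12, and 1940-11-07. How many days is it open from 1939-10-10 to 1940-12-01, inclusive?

295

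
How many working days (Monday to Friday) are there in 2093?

1 January 2093 is a Thursday.
From 1 January 2093 to 31 December 2093 is 365 days inclusive.
365 = 7 × 52 + 1, so there are 52 full weeks plus 1 extra day.
Each full week contributes 5 weekdays (Mon–Fri): 52 × 5 = 260.
The 1 extra day is Thu — 1 of them qualifies.
Total: 260 + 1 = 261.

261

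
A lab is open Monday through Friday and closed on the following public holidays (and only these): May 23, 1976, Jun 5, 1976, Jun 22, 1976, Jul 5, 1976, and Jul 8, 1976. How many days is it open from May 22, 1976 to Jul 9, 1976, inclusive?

May 22, 1976 is a Saturday.
That's 49 days from start to end, counting both.
49 = 7 × 7, so the span is exactly 7 full weeks.
Each full week contributes 5 weekdays (Mon–Fri): 7 × 5 = 35.
Holidays: May 23, 1976 (Sun); Jun 5, 1976 (Sat); Jun 22, 1976 (Tue); Jul 5, 1976 (Mon); Jul 8, 1976 (Thu).
3 of the 5 holidays fall on weekdays; the rest are weekends and were already excluded.
Business days: 35 − 3 = 32.

32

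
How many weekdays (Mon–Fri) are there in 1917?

1 January 1917 is a Monday.
The range spans 365 days (inclusive of both endpoints).
365 = 7 × 52 + 1, so there are 52 full weeks plus 1 extra day.
Each full week contributes 5 weekdays (Mon–Fri): 52 × 5 = 260.
The 1 extra day is Monday — 1 of them qualifies.
Total: 260 + 1 = 261.

261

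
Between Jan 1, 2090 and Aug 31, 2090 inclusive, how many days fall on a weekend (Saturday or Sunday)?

69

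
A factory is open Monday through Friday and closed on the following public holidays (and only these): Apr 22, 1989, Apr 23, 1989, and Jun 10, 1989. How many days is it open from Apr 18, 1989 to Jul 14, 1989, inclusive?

Apr 18, 1989 is a Tuesday.
From Apr 18, 1989 to Jul 14, 1989 is 88 days inclusive.
88 = 7 × 12 + 4, so there are 12 full weeks plus 4 extra days.
Each full week contributes 5 weekdays (Mon–Fri): 12 × 5 = 60.
The 4 extra days are Tuesday, Wednesday, Thursday, Friday — 4 of them qualify.
Total: 60 + 4 = 64.
Holidays: Apr 22, 1989 (Sat); Apr 23, 1989 (Sun); Jun 10, 1989 (Sat).
None of the 3 holidays fall on a weekday, so nothing to subtract.
Business days: 64 − 0 = 64.

64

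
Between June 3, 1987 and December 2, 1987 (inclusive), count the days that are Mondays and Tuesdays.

52

June 3, 1987 is a Wednesday.
That's 183 days from start to end, counting both.
183 = 7 × 26 + 1, so there are 26 full weeks plus 1 extra day.
Each full week contributes 2 days from the set (Mon, Tue): 26 × 2 = 52.
The 1 extra day is Wed — none qualify.
Total: 52 + 0 = 52.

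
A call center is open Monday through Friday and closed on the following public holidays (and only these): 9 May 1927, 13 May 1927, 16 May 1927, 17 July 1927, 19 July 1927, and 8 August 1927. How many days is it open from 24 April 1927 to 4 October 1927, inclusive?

112 business days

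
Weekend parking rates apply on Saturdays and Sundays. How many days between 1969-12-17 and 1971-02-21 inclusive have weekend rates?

1969-12-17 is a Wednesday.
That's 432 days from start to end, counting both.
432 = 7 × 61 + 5, so there are 61 full weeks plus 5 extra days.
Each full week contributes 2 weekend days (Sat, Sun): 61 × 2 = 122.
The 5 extra days are Wednesday, Thursday, Friday, Saturday, Sunday — 2 of them qualify.
Total: 122 + 2 = 124.

124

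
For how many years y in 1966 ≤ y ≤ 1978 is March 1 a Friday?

2

Day of week of March 1 in each year:
1966: Tue, 1967: Wed, 1968: Fri ✓, 1969: Sat, 1970: Sun, 1971: Mon, 1972: Wed, 1973: Thu, 1974: Fri ✓, 1975: Sat, 1976: Mon, 1977: Tue, 1978: Wed
Fridays: 1968, 1974.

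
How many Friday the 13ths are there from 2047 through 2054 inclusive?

14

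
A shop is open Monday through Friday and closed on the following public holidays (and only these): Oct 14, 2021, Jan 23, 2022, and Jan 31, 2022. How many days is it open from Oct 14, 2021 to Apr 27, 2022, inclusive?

Oct 14, 2021 is a Thursday.
That's 196 days from start to end, counting both.
196 = 7 × 28, so the span is exactly 28 full weeks.
Each full week contributes 5 weekdays (Mon–Fri): 28 × 5 = 140.
Total: 140.
Holidays: Oct 14, 2021 (Thu); Jan 23, 2022 (Sun); Jan 31, 2022 (Mon).
2 of the 3 holidays fall on weekdays; the rest are weekends and were already excluded.
Business days: 140 − 2 = 138.

138 working days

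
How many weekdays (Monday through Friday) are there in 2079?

1 January 2079 is a Sunday.
From 1 January 2079 to 31 December 2079 is 365 days inclusive.
365 = 7 × 52 + 1, so there are 52 full weeks plus 1 extra day.
Each full week contributes 5 weekdays (Mon–Fri): 52 × 5 = 260.
The 1 extra day is Sunday — none qualify.
Total: 260 + 0 = 260.

260 weekdays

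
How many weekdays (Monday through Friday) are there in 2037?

261 weekdays

1 January 2037 is a Thursday.
The range spans 365 days (inclusive of both endpoints).
365 = 7 × 52 + 1, so there are 52 full weeks plus 1 extra day.
Each full week contributes 5 weekdays (Mon–Fri): 52 × 5 = 260.
The 1 extra day is Thu — 1 of them qualifies.
Total: 260 + 1 = 261.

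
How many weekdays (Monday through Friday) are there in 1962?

1962-01-01 is a Monday.
That's 365 days from start to end, counting both.
365 = 7 × 52 + 1, so there are 52 full weeks plus 1 extra day.
Each full week contributes 5 weekdays (Mon–Fri): 52 × 5 = 260.
The 1 extra day is Monday — 1 of them qualifies.
Total: 260 + 1 = 261.

261 weekdays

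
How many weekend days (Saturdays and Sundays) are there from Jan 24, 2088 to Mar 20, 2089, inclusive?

Jan 24, 2088 is a Saturday.
That's 422 days from start to end, counting both.
422 = 7 × 60 + 2, so there are 60 full weeks plus 2 extra days.
Each full week contributes 2 weekend days (Sat, Sun): 60 × 2 = 120.
The 2 extra days are Saturday, Sunday — 2 of them qualify.
Total: 120 + 2 = 122.

122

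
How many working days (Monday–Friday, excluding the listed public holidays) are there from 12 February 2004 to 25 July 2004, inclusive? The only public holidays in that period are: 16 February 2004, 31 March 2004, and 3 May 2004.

114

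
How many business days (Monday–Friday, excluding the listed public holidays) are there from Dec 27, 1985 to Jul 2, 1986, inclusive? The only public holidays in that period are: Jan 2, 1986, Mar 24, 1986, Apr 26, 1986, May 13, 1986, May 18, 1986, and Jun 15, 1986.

Dec 27, 1985 is a Friday.
From Dec 27, 1985 to Jul 2, 1986 is 188 days inclusive.
188 = 7 × 26 + 6, so there are 26 full weeks plus 6 extra days.
Each full week contributes 5 weekdays (Mon–Fri): 26 × 5 = 130.
The 6 extra days are Fri, Sat, Sun, Mon, Tue, Wed — 4 of them qualify.
Total: 130 + 4 = 134.
Holidays: Jan 2, 1986 (Thu); Mar 24, 1986 (Mon); Apr 26, 1986 (Sat); May 13, 1986 (Tue); May 18, 1986 (Sun); Jun 15, 1986 (Sun).
3 of the 6 holidays fall on weekdays; the rest are weekends and were already excluded.
Business days: 134 − 3 = 131.

131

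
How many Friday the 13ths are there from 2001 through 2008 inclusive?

Friday-the-13ths by year:
2001: Apr, Jul
2002: Sep, Dec
2003: Jun
2004: Feb, Aug
2005: May
2006: Jan, Oct
2007: Apr, Jul
2008: Jun

13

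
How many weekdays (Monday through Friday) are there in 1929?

261

Jan 1, 1929 is a Tuesday.
That's 365 days from start to end, counting both.
365 = 7 × 52 + 1, so there are 52 full weeks plus 1 extra day.
Each full week contributes 5 weekdays (Mon–Fri): 52 × 5 = 260.
The 1 extra day is Tue — 1 of them qualifies.
Total: 260 + 1 = 261.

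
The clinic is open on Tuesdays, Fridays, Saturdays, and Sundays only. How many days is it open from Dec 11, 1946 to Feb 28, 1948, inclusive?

254

Dec 11, 1946 is a Wednesday.
From Dec 11, 1946 to Feb 28, 1948 is 445 days inclusive.
445 = 7 × 63 + 4, so there are 63 full weeks plus 4 extra days.
Each full week contributes 4 days from the set (Tue, Fri, Sat, Sun): 63 × 4 = 252.
The 4 extra days are Wed, Thu, Fri, Sat — 2 of them qualify.
Total: 252 + 2 = 254.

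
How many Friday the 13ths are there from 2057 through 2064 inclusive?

13

Friday-the-13ths by year:
2057: Apr, Jul
2058: Sep, Dec
2059: Jun
2060: Feb, Aug
2061: May
2062: Jan, Oct
2063: Apr, Jul
2064: Jun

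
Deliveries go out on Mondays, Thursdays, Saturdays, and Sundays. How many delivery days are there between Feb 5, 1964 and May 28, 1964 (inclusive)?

65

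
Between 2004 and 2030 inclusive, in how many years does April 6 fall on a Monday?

Day of week of April 6 in each year:
2004: Tue, 2005: Wed, 2006: Thu, 2007: Fri, 2008: Sun, 2009: Mon ✓, 2010: Tue, 2011: Wed, 2012: Fri, 2013: Sat, 2014: Sun, 2015: Mon ✓, 2016: Wed, 2017: Thu, 2018: Fri, 2019: Sat, 2020: Mon ✓, 2021: Tue, 2022: Wed, 2023: Thu, 2024: Sat, 2025: Sun, 2026: Mon ✓, 2027: Tue, 2028: Thu, 2029: Fri, 2030: Sat
Mondays: 2009, 2015, 2020, 2026.

4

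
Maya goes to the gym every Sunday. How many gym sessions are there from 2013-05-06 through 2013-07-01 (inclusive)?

8

2013-05-06 is a Monday.
The range spans 57 days (inclusive of both endpoints).
57 = 7 × 8 + 1, so there are 8 full weeks plus 1 extra day.
Each full week contributes one Sunday: 8 so far.
The 1 extra day is Monday — none qualify.
Total: 8 + 0 = 8.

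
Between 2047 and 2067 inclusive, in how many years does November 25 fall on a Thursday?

4

Day of week of November 25 in each year:
2047: Mon, 2048: Wed, 2049: Thu ✓, 2050: Fri, 2051: Sat, 2052: Mon, 2053: Tue, 2054: Wed, 2055: Thu ✓, 2056: Sat, 2057: Sun, 2058: Mon, 2059: Tue, 2060: Thu ✓, 2061: Fri, 2062: Sat, 2063: Sun, 2064: Tue, 2065: Wed, 2066: Thu ✓, 2067: Fri
Thursdays: 2049, 2055, 2060, 2066.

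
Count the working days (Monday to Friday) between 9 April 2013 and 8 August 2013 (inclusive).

88 weekdays

9 April 2013 is a Tuesday.
That's 122 days from start to end, counting both.
122 = 7 × 17 + 3, so there are 17 full weeks plus 3 extra days.
Each full week contributes 5 weekdays (Mon–Fri): 17 × 5 = 85.
The 3 extra days are Tue, Wed, Thu — 3 of them qualify.
Total: 85 + 3 = 88.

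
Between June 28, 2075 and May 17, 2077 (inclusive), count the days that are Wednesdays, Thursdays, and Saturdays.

295

June 28, 2075 is a Friday.
From June 28, 2075 to May 17, 2077 is 690 days inclusive.
690 = 7 × 98 + 4, so there are 98 full weeks plus 4 extra days.
Each full week contributes 3 days from the set (Wed, Thu, Sat): 98 × 3 = 294.
The 4 extra days are Fri, Sat, Sun, Mon — 1 of them qualifies.
Total: 294 + 1 = 295.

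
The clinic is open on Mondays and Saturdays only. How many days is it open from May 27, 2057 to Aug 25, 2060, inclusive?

339

May 27, 2057 is a Sunday.
From May 27, 2057 to Aug 25, 2060 is 1187 days inclusive.
1187 = 7 × 169 + 4, so there are 169 full weeks plus 4 extra days.
Each full week contributes 2 days from the set (Mon, Sat): 169 × 2 = 338.
The 4 extra days are Sunday, Monday, Tuesday, Wednesday — 1 of them qualifies.
Total: 338 + 1 = 339.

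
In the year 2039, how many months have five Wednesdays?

A month has five Wednesdays exactly when Wednesday falls within its first (length − 28) days.
Jan: 31 days, starts Sat → 5 of Sat, Sun, Mon
Feb: 28 days, starts Tue → 5 of (none)
Mar: 31 days, starts Tue → 5 of Tue, Wed, Thu ✓
Apr: 30 days, starts Fri → 5 of Fri, Sat
May: 31 days, starts Sun → 5 of Sun, Mon, Tue
Jun: 30 days, starts Wed → 5 of Wed, Thu ✓
Jul: 31 days, starts Fri → 5 of Fri, Sat, Sun
Aug: 31 days, starts Mon → 5 of Mon, Tue, Wed ✓
Sep: 30 days, starts Thu → 5 of Thu, Fri
Oct: 31 days, starts Sat → 5 of Sat, Sun, Mon
Nov: 30 days, starts Tue → 5 of Tue, Wed ✓
Dec: 31 days, starts Thu → 5 of Thu, Fri, Sat
Months with five Wednesdays: Mar, Jun, Aug, Nov.

4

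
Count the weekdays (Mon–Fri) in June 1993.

22

June 1, 1993 is a Tuesday.
From June 1, 1993 to June 30, 1993 is 30 days inclusive.
30 = 7 × 4 + 2, so there are 4 full weeks plus 2 extra days.
Each full week contributes 5 weekdays (Mon–Fri): 4 × 5 = 20.
The 2 extra days are Tuesday, Wednesday — 2 of them qualify.
Total: 20 + 2 = 22.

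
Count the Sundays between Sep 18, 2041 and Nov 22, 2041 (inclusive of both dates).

Sep 18, 2041 is a Wednesday.
The range spans 66 days (inclusive of both endpoints).
66 = 7 × 9 + 3, so there are 9 full weeks plus 3 extra days.
Each full week contributes one Sunday: 9 so far.
The 3 extra days are Wed, Thu, Fri — none qualify.
Total: 9 + 0 = 9.

9 Sundays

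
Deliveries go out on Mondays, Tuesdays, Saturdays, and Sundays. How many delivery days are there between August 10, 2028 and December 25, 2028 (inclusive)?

79

August 10, 2028 is a Thursday.
That's 138 days from start to end, counting both.
138 = 7 × 19 + 5, so there are 19 full weeks plus 5 extra days.
Each full week contributes 4 days from the set (Mon, Tue, Sat, Sun): 19 × 4 = 76.
The 5 extra days are Thursday, Friday, Saturday, Sunday, Monday — 3 of them qualify.
Total: 76 + 3 = 79.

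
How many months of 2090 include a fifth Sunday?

A month has five Sundays exactly when Sunday falls within its first (length − 28) days.
Jan: 31 days, starts Sun → 5 of Sun, Mon, Tue ✓
Feb: 28 days, starts Wed → 5 of (none)
Mar: 31 days, starts Wed → 5 of Wed, Thu, Fri
Apr: 30 days, starts Sat → 5 of Sat, Sun ✓
May: 31 days, starts Mon → 5 of Mon, Tue, Wed
Jun: 30 days, starts Thu → 5 of Thu, Fri
Jul: 31 days, starts Sat → 5 of Sat, Sun, Mon ✓
Aug: 31 days, starts Tue → 5 of Tue, Wed, Thu
Sep: 30 days, starts Fri → 5 of Fri, Sat
Oct: 31 days, starts Sun → 5 of Sun, Mon, Tue ✓
Nov: 30 days, starts Wed → 5 of Wed, Thu
Dec: 31 days, starts Fri → 5 of Fri, Sat, Sun ✓
Months with five Sundays: Jan, Apr, Jul, Oct, Dec.

5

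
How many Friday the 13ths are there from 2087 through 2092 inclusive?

9

Friday-the-13ths by year:
2087: Jun
2088: Feb, Aug
2089: May
2090: Jan, Oct
2091: Apr, Jul
2092: Jun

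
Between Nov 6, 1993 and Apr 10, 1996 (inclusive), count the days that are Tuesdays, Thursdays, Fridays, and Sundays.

506

Nov 6, 1993 is a Saturday.
The range spans 887 days (inclusive of both endpoints).
887 = 7 × 126 + 5, so there are 126 full weeks plus 5 extra days.
Each full week contributes 4 days from the set (Tue, Thu, Fri, Sun): 126 × 4 = 504.
The 5 extra days are Sat, Sun, Mon, Tue, Wed — 2 of them qualify.
Total: 504 + 2 = 506.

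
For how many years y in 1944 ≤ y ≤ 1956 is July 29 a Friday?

2

Day of week of July 29 in each year:
1944: Sat, 1945: Sun, 1946: Mon, 1947: Tue, 1948: Thu, 1949: Fri ✓, 1950: Sat, 1951: Sun, 1952: Tue, 1953: Wed, 1954: Thu, 1955: Fri ✓, 1956: Sun
Fridays: 1949, 1955.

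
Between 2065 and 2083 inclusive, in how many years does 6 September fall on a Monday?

3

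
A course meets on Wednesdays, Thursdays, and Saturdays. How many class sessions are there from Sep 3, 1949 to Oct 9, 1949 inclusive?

16

Sep 3, 1949 is a Saturday.
From Sep 3, 1949 to Oct 9, 1949 is 37 days inclusive.
37 = 7 × 5 + 2, so there are 5 full weeks plus 2 extra days.
Each full week contributes 3 days from the set (Wed, Thu, Sat): 5 × 3 = 15.
The 2 extra days are Saturday, Sunday — 1 of them qualifies.
Total: 15 + 1 = 16.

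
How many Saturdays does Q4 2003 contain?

13

Oct 1, 2003 is a Wednesday.
The range spans 92 days (inclusive of both endpoints).
92 = 7 × 13 + 1, so there are 13 full weeks plus 1 extra day.
Each full week contributes one Saturday: 13 so far.
The 1 extra day is Wed — none qualify.
Total: 13 + 0 = 13.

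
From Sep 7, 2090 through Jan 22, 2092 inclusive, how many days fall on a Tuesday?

Sep 7, 2090 is a Thursday.
From Sep 7, 2090 to Jan 22, 2092 is 503 days inclusive.
503 = 7 × 71 + 6, so there are 71 full weeks plus 6 extra days.
Each full week contributes one Tuesday: 71 so far.
The 6 extra days are Thursday, Friday, Saturday, Sunday, Monday, Tuesday — 1 of them qualifies.
Total: 71 + 1 = 72.

72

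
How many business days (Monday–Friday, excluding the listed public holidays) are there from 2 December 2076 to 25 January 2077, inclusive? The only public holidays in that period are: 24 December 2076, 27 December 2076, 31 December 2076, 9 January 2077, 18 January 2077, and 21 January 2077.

35

2 December 2076 is a Wednesday.
That's 55 days from start to end, counting both.
55 = 7 × 7 + 6, so there are 7 full weeks plus 6 extra days.
Each full week contributes 5 weekdays (Mon–Fri): 7 × 5 = 35.
The 6 extra days are Wed, Thu, Fri, Sat, Sun, Mon — 4 of them qualify.
Total: 35 + 4 = 39.
Holidays: 24 December 2076 (Thu); 27 December 2076 (Sun); 31 December 2076 (Thu); 9 January 2077 (Sat); 18 January 2077 (Mon); 21 January 2077 (Thu).
4 of the 6 holidays fall on weekdays; the rest are weekends and were already excluded.
Business days: 39 − 4 = 35.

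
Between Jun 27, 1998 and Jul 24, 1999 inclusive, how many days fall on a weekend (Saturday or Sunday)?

Jun 27, 1998 is a Saturday.
The range spans 393 days (inclusive of both endpoints).
393 = 7 × 56 + 1, so there are 56 full weeks plus 1 extra day.
Each full week contributes 2 weekend days (Sat, Sun): 56 × 2 = 112.
The 1 extra day is Sat — 1 of them qualifies.
Total: 112 + 1 = 113.

113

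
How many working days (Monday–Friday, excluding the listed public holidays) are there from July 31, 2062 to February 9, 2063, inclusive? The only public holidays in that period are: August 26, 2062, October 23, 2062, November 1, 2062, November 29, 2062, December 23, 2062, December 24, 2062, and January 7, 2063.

137 working days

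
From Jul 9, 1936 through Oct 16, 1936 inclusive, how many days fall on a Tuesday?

14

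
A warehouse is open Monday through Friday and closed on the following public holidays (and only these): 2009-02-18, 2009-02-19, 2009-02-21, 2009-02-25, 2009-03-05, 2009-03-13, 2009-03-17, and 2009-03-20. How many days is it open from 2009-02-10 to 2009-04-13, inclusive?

38

2009-02-10 is a Tuesday.
That's 63 days from start to end, counting both.
63 = 7 × 9, so the span is exactly 9 full weeks.
Each full week contributes 5 weekdays (Mon–Fri): 9 × 5 = 45.
Holidays: 2009-02-18 (Wed); 2009-02-19 (Thu); 2009-02-21 (Sat); 2009-02-25 (Wed); 2009-03-05 (Thu); 2009-03-13 (Fri); 2009-03-17 (Tue); 2009-03-20 (Fri).
7 of the 8 holidays fall on weekdays; the rest are weekends and were already excluded.
Business days: 45 − 7 = 38.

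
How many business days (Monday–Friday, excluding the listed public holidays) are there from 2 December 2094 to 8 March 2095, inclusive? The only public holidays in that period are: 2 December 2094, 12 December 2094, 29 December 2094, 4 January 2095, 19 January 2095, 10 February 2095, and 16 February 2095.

2 December 2094 is a Thursday.
That's 97 days from start to end, counting both.
97 = 7 × 13 + 6, so there are 13 full weeks plus 6 extra days.
Each full week contributes 5 weekdays (Mon–Fri): 13 × 5 = 65.
The 6 extra days are Thursday, Friday, Saturday, Sunday, Monday, Tuesday — 4 of them qualify.
Total: 65 + 4 = 69.
Holidays: 2 December 2094 (Thu); 12 December 2094 (Sun); 29 December 2094 (Wed); 4 January 2095 (Tue); 19 January 2095 (Wed); 10 February 2095 (Thu); 16 February 2095 (Wed).
6 of the 7 holidays fall on weekdays; the rest are weekends and were already excluded.
Business days: 69 − 6 = 63.

63 business days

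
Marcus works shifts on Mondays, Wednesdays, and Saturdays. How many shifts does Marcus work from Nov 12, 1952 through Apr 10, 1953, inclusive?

64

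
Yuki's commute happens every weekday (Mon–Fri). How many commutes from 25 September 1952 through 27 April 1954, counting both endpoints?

25 September 1952 is a Thursday.
From 25 September 1952 to 27 April 1954 is 580 days inclusive.
580 = 7 × 82 + 6, so there are 82 full weeks plus 6 extra days.
Each full week contributes 5 weekdays (Mon–Fri): 82 × 5 = 410.
The 6 extra days are Thursday, Friday, Saturday, Sunday, Monday, Tuesday — 4 of them qualify.
Total: 410 + 4 = 414.

414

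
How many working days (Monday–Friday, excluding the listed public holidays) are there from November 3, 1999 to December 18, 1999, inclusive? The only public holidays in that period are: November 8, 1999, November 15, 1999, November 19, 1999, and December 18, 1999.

30 working days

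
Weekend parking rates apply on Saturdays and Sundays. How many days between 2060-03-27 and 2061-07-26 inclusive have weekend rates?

2060-03-27 is a Saturday.
The range spans 487 days (inclusive of both endpoints).
487 = 7 × 69 + 4, so there are 69 full weeks plus 4 extra days.
Each full week contributes 2 weekend days (Sat, Sun): 69 × 2 = 138.
The 4 extra days are Saturday, Sunday, Monday, Tuesday — 2 of them qualify.
Total: 138 + 2 = 140.

140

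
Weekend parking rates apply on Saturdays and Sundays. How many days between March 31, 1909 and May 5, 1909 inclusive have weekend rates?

10

March 31, 1909 is a Wednesday.
That's 36 days from start to end, counting both.
36 = 7 × 5 + 1, so there are 5 full weeks plus 1 extra day.
Each full week contributes 2 weekend days (Sat, Sun): 5 × 2 = 10.
The 1 extra day is Wednesday — none qualify.
Total: 10 + 0 = 10.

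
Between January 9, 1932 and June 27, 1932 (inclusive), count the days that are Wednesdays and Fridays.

January 9, 1932 is a Saturday.
From January 9, 1932 to June 27, 1932 is 171 days inclusive.
171 = 7 × 24 + 3, so there are 24 full weeks plus 3 extra days.
Each full week contributes 2 days from the set (Wed, Fri): 24 × 2 = 48.
The 3 extra days are Saturday, Sunday, Monday — none qualify.
Total: 48 + 0 = 48.

48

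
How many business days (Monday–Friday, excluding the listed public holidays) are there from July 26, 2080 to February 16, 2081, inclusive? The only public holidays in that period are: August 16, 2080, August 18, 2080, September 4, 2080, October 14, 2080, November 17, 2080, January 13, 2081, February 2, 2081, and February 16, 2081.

142 business days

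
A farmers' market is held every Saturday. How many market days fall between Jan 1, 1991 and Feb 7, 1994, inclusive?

Jan 1, 1991 is a Tuesday.
From Jan 1, 1991 to Feb 7, 1994 is 1134 days inclusive.
1134 = 7 × 162, so the span is exactly 162 full weeks.
Each full week contributes one Saturday: 162 so far.
Total: 162.

162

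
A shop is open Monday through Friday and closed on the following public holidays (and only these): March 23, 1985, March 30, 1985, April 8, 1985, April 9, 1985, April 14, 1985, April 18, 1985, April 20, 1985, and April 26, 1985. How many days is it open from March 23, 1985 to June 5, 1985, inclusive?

March 23, 1985 is a Saturday.
That's 75 days from start to end, counting both.
75 = 7 × 10 + 5, so there are 10 full weeks plus 5 extra days.
Each full week contributes 5 weekdays (Mon–Fri): 10 × 5 = 50.
The 5 extra days are Sat, Sun, Mon, Tue, Wed — 3 of them qualify.
Total: 50 + 3 = 53.
Holidays: March 23, 1985 (Sat); March 30, 1985 (Sat); April 8, 1985 (Mon); April 9, 1985 (Tue); April 14, 1985 (Sun); April 18, 1985 (Thu); April 20, 1985 (Sat); April 26, 1985 (Fri).
4 of the 8 holidays fall on weekdays; the rest are weekends and were already excluded.
Business days: 53 − 4 = 49.

49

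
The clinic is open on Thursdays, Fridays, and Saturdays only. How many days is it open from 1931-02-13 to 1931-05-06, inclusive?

1931-02-13 is a Friday.
From 1931-02-13 to 1931-05-06 is 83 days inclusive.
83 = 7 × 11 + 6, so there are 11 full weeks plus 6 extra days.
Each full week contributes 3 days from the set (Thu, Fri, Sat): 11 × 3 = 33.
The 6 extra days are Friday, Saturday, Sunday, Monday, Tuesday, Wednesday — 2 of them qualify.
Total: 33 + 2 = 35.

35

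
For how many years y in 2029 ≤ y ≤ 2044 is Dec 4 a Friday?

Day of week of December 4 in each year:
2029: Tue, 2030: Wed, 2031: Thu, 2032: Sat, 2033: Sun, 2034: Mon, 2035: Tue, 2036: Thu, 2037: Fri ✓, 2038: Sat, 2039: Sun, 2040: Tue, 2041: Wed, 2042: Thu, 2043: Fri ✓, 2044: Sun
Fridays: 2037, 2043.

2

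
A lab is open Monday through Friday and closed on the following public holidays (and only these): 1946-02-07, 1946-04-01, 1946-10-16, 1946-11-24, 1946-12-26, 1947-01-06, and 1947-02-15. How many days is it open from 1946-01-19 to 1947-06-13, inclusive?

360

1946-01-19 is a Saturday.
The range spans 511 days (inclusive of both endpoints).
511 = 7 × 73, so the span is exactly 73 full weeks.
Each full week contributes 5 weekdays (Mon–Fri): 73 × 5 = 365.
Total: 365.
Holidays: 1946-02-07 (Thu); 1946-04-01 (Mon); 1946-10-16 (Wed); 1946-11-24 (Sun); 1946-12-26 (Thu); 1947-01-06 (Mon); 1947-02-15 (Sat).
5 of the 7 holidays fall on weekdays; the rest are weekends and were already excluded.
Business days: 365 − 5 = 360.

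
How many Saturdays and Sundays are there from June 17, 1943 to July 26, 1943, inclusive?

June 17, 1943 is a Thursday.
From June 17, 1943 to July 26, 1943 is 40 days inclusive.
40 = 7 × 5 + 5, so there are 5 full weeks plus 5 extra days.
Each full week contributes 2 weekend days (Sat, Sun): 5 × 2 = 10.
The 5 extra days are Thursday, Friday, Saturday, Sunday, Monday — 2 of them qualify.
Total: 10 + 2 = 12.

12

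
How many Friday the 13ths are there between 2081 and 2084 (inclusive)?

6

Friday-the-13ths by year:
2081: Jun
2082: Feb, Mar, Nov
2083: Aug
2084: Oct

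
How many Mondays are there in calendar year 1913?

52

January 1, 1913 is a Wednesday.
From January 1, 1913 to December 31, 1913 is 365 days inclusive.
365 = 7 × 52 + 1, so there are 52 full weeks plus 1 extra day.
Each full week contributes one Monday: 52 so far.
The 1 extra day is Wednesday — none qualify.
Total: 52 + 0 = 52.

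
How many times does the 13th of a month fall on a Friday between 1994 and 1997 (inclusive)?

Friday-the-13ths by year:
1994: May
1995: Jan, Oct
1996: Sep, Dec
1997: Jun

6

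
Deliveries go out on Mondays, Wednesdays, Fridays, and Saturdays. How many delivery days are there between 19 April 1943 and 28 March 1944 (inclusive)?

197

19 April 1943 is a Monday.
From 19 April 1943 to 28 March 1944 is 345 days inclusive.
345 = 7 × 49 + 2, so there are 49 full weeks plus 2 extra days.
Each full week contributes 4 days from the set (Mon, Wed, Fri, Sat): 49 × 4 = 196.
The 2 extra days are Mon, Tue — 1 of them qualifies.
Total: 196 + 1 = 197.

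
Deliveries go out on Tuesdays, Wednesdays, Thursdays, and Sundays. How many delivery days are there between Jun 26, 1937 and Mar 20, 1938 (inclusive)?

153

Jun 26, 1937 is a Saturday.
From Jun 26, 1937 to Mar 20, 1938 is 268 days inclusive.
268 = 7 × 38 + 2, so there are 38 full weeks plus 2 extra days.
Each full week contributes 4 days from the set (Tue, Wed, Thu, Sun): 38 × 4 = 152.
The 2 extra days are Sat, Sun — 1 of them qualifies.
Total: 152 + 1 = 153.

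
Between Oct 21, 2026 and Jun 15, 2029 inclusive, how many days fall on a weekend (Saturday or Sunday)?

Oct 21, 2026 is a Wednesday.
That's 969 days from start to end, counting both.
969 = 7 × 138 + 3, so there are 138 full weeks plus 3 extra days.
Each full week contributes 2 weekend days (Sat, Sun): 138 × 2 = 276.
The 3 extra days are Wednesday, Thursday, Friday — none qualify.
Total: 276 + 0 = 276.

276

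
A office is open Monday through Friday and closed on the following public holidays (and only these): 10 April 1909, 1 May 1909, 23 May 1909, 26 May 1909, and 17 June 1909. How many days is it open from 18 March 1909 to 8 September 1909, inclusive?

18 March 1909 is a Thursday.
The range spans 175 days (inclusive of both endpoints).
175 = 7 × 25, so the span is exactly 25 full weeks.
Each full week contributes 5 weekdays (Mon–Fri): 25 × 5 = 125.
Holidays: 10 April 1909 (Sat); 1 May 1909 (Sat); 23 May 1909 (Sun); 26 May 1909 (Wed); 17 June 1909 (Thu).
2 of the 5 holidays fall on weekdays; the rest are weekends and were already excluded.
Business days: 125 − 2 = 123.

123 business days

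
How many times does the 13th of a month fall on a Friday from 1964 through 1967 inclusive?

Friday-the-13ths by year:
1964: Mar, Nov
1965: Aug
1966: May
1967: Jan, Oct

6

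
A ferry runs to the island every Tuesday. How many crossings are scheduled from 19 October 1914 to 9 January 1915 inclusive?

19 October 1914 is a Monday.
That's 83 days from start to end, counting both.
83 = 7 × 11 + 6, so there are 11 full weeks plus 6 extra days.
Each full week contributes one Tuesday: 11 so far.
The 6 extra days are Monday, Tuesday, Wednesday, Thursday, Friday, Saturday — 1 of them qualifies.
Total: 11 + 1 = 12.

12 Tuesdays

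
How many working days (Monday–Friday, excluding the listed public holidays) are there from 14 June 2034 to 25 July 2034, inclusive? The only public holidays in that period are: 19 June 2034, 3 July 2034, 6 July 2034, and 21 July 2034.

14 June 2034 is a Wednesday.
From 14 June 2034 to 25 July 2034 is 42 days inclusive.
42 = 7 × 6, so the span is exactly 6 full weeks.
Each full week contributes 5 weekdays (Mon–Fri): 6 × 5 = 30.
Total: 30.
Holidays: 19 June 2034 (Mon); 3 July 2034 (Mon); 6 July 2034 (Thu); 21 July 2034 (Fri).
All 4 holidays fall on weekdays, so subtract 4.
Business days: 30 − 4 = 26.

26 working days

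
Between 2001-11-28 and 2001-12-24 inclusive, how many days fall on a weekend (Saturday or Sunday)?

8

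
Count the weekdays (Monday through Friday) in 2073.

1 January 2073 is a Sunday.
The range spans 365 days (inclusive of both endpoints).
365 = 7 × 52 + 1, so there are 52 full weeks plus 1 extra day.
Each full week contributes 5 weekdays (Mon–Fri): 52 × 5 = 260.
The 1 extra day is Sun — none qualify.
Total: 260 + 0 = 260.

260 weekdays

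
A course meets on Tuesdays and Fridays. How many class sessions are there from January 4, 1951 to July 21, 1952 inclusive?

January 4, 1951 is a Thursday.
From January 4, 1951 to July 21, 1952 is 565 days inclusive.
565 = 7 × 80 + 5, so there are 80 full weeks plus 5 extra days.
Each full week contributes 2 days from the set (Tue, Fri): 80 × 2 = 160.
The 5 extra days are Thursday, Friday, Saturday, Sunday, Monday — 1 of them qualifies.
Total: 160 + 1 = 161.

161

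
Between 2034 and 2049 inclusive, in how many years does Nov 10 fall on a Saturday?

Day of week of November 10 in each year:
2034: Fri, 2035: Sat ✓, 2036: Mon, 2037: Tue, 2038: Wed, 2039: Thu, 2040: Sat ✓, 2041: Sun, 2042: Mon, 2043: Tue, 2044: Thu, 2045: Fri, 2046: Sat ✓, 2047: Sun, 2048: Tue, 2049: Wed
Saturdays: 2035, 2040, 2046.

3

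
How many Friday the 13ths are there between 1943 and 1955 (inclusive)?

20

Friday-the-13ths by year:
1943: Aug
1944: Oct
1945: Apr, Jul
1946: Sep, Dec
1947: Jun
1948: Feb, Aug
1949: May
1950: Jan, Oct
1951: Apr, Jul
1952: Jun
1953: Feb, Mar, Nov
1954: Aug
1955: May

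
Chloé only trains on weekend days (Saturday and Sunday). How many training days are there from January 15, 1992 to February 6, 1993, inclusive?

111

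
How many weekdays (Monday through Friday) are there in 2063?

261 weekdays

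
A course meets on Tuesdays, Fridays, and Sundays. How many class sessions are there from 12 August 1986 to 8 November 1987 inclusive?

12 August 1986 is a Tuesday.
That's 454 days from start to end, counting both.
454 = 7 × 64 + 6, so there are 64 full weeks plus 6 extra days.
Each full week contributes 3 days from the set (Tue, Fri, Sun): 64 × 3 = 192.
The 6 extra days are Tuesday, Wednesday, Thursday, Friday, Saturday, Sunday — 3 of them qualify.
Total: 192 + 3 = 195.

195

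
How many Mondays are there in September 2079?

4

September 1, 2079 is a Friday.
From September 1, 2079 to September 30, 2079 is 30 days inclusive.
30 = 7 × 4 + 2, so there are 4 full weeks plus 2 extra days.
Each full week contributes one Monday: 4 so far.
The 2 extra days are Fri, Sat — none qualify.
Total: 4 + 0 = 4.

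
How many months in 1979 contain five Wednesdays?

4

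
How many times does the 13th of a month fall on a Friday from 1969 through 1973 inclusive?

8

Friday-the-13ths by year:
1969: Jun
1970: Feb, Mar, Nov
1971: Aug
1972: Oct
1973: Apr, Jul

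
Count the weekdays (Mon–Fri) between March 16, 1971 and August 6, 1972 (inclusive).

March 16, 1971 is a Tuesday.
The range spans 510 days (inclusive of both endpoints).
510 = 7 × 72 + 6, so there are 72 full weeks plus 6 extra days.
Each full week contributes 5 weekdays (Mon–Fri): 72 × 5 = 360.
The 6 extra days are Tue, Wed, Thu, Fri, Sat, Sun — 4 of them qualify.
Total: 360 + 4 = 364.

364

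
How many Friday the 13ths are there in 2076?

The 13th falls on a Friday when the month's 13th has weekday Fri.
Jan 13 is Mon; Feb 13 is Thu; Mar 13 is Fri ✓; Apr 13 is Mon; May 13 is Wed; Jun 13 is Sat; Jul 13 is Mon; Aug 13 is Thu; Sep 13 is Sun; Oct 13 is Tue; Nov 13 is Fri ✓; Dec 13 is Sun.
Friday the 13ths: Mar, Nov.

2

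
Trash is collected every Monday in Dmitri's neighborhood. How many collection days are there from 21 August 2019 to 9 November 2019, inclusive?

11 Mondays

21 August 2019 is a Wednesday.
That's 81 days from start to end, counting both.
81 = 7 × 11 + 4, so there are 11 full weeks plus 4 extra days.
Each full week contributes one Monday: 11 so far.
The 4 extra days are Wednesday, Thursday, Friday, Saturday — none qualify.
Total: 11 + 0 = 11.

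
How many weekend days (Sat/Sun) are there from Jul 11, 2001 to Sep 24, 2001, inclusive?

Jul 11, 2001 is a Wednesday.
That's 76 days from start to end, counting both.
76 = 7 × 10 + 6, so there are 10 full weeks plus 6 extra days.
Each full week contributes 2 weekend days (Sat, Sun): 10 × 2 = 20.
The 6 extra days are Wednesday, Thursday, Friday, Saturday, Sunday, Monday — 2 of them qualify.
Total: 20 + 2 = 22.

22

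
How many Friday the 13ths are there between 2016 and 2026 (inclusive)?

19

Friday-the-13ths by year:
2016: May
2017: Jan, Oct
2018: Apr, Jul
2019: Sep, Dec
2020: Mar, Nov
2021: Aug
2022: May
2023: Jan, Oct
2024: Sep, Dec
2025: Jun
2026: Feb, Mar, Nov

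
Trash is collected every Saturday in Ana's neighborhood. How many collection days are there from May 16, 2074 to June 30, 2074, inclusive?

7

May 16, 2074 is a Wednesday.
The range spans 46 days (inclusive of both endpoints).
46 = 7 × 6 + 4, so there are 6 full weeks plus 4 extra days.
Each full week contributes one Saturday: 6 so far.
The 4 extra days are Wed, Thu, Fri, Sat — 1 of them qualifies.
Total: 6 + 1 = 7.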